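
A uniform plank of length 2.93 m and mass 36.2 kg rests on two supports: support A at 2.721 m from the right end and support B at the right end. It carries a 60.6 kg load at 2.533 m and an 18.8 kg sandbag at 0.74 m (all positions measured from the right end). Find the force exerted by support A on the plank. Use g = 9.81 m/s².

R_A ≈ 795 N

About support B:
Beam weight: 36.2 × 9.81 = 355.1 N down at 1.465 m → arm 1.465 m, τ = 355.1 × 1.465 = 520.2 N·m counterclockwise.
Load: 60.6 × 9.81 = 594.5 N down at 2.533 m → arm 2.533 m, τ = 594.5 × 2.533 = 1506 N·m counterclockwise.
Sandbag: 18.8 × 9.81 = 184.4 N down at 0.74 m → arm 0.74 m, τ = 184.4 × 0.74 = 136.5 N·m counterclockwise.
Net load moment about support B = 2163 N·m counterclockwise.
Reaction R at support A is upward at 2.721 m, arm 2.721 m → moment R × 2.721 clockwise.
Setting net torque to zero: R × 2.721 = 2163 → R = 795 N.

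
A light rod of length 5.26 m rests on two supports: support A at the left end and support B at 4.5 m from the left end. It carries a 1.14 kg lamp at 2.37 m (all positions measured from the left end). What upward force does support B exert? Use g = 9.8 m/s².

Take moments about support A.
Lamp: 1.14 × 9.8 = 11.17 N down at 2.37 m → arm 2.37 m, τ = 11.17 × 2.37 = 26.47 N·m clockwise.
Net load moment about support A = 26.47 N·m clockwise.
Reaction R at support B is upward at 4.5 m, arm 4.5 m → moment R × 4.5 counterclockwise.
Balancing moments: R × 4.5 = 26.47, giving R = 5.88 N.

R_B ≈ 5.88 N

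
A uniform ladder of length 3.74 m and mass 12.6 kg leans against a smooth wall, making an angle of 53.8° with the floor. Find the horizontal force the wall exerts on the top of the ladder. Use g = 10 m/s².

Sum moments about the foot of the ladder (the floor normal and friction both act there and drop out).
Ladder weight 12.6×10 = 126 N acts at 1.87 m along the ladder; its horizontal arm is 1.87·cos53.8° = 1.104 m → τ = 139.1 N·m clockwise.
Wall normal N acts horizontally at the top; its moment arm is the height L sinθ = 3.74·sin53.8° = 3.018 m, counterclockwise.
For rotational equilibrium, N × 3.018 = 139.1, so N = 46.1 N.

N_wall ≈ 46.1 N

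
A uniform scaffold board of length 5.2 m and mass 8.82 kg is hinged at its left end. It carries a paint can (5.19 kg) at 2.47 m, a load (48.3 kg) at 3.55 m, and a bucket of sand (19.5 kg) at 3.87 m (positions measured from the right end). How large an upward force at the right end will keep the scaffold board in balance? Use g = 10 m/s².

Sum moments about the left end (the unknown pivot reaction has zero arm there).
Beam weight: 8.82 × 10 = 88.2 N down at 2.6 m → arm 2.6 m, τ = 88.2 × 2.6 = 229.3 N·m clockwise.
Paint can: 5.19 × 10 = 51.9 N down at 2.47 m → arm 2.73 m, τ = 51.9 × 2.73 = 141.7 N·m clockwise.
Load: 48.3 × 10 = 483 N down at 3.55 m → arm 1.65 m, τ = 483 × 1.65 = 796.9 N·m clockwise.
Bucket of sand: 19.5 × 10 = 195 N down at 3.87 m → arm 1.33 m, τ = 195 × 1.33 = 259.4 N·m clockwise.
Net moment of the loads = 1427 N·m clockwise.
The upward force F acts at the right end, arm 5.2 m, giving F × 5.2 counterclockwise.
For rotational equilibrium, F × 5.2 = 1427, so F = 1427 / 5.2 = 274 N.

F ≈ 274 N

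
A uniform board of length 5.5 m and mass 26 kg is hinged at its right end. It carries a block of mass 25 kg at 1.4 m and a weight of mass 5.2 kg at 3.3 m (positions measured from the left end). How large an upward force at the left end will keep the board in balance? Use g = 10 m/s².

Sum moments about the right end (the unknown pivot reaction has zero arm there).
Beam weight: 26 × 10 = 260 N down at 2.75 m → arm 2.75 m, τ = 260 × 2.75 = 715 N·m counterclockwise.
Block: 25 × 10 = 250 N down at 1.4 m → arm 4.1 m, τ = 250 × 4.1 = 1025 N·m counterclockwise.
Weight: 5.2 × 10 = 52 N down at 3.3 m → arm 2.2 m, τ = 52 × 2.2 = 114.4 N·m counterclockwise.
Net moment of the loads = 1854 N·m counterclockwise.
The upward force F acts at the left end, arm 5.5 m, giving F × 5.5 clockwise.
Balancing moments: F × 5.5 = 1854, giving F = 1854 / 5.5 = 337 N.

F ≈ 337 N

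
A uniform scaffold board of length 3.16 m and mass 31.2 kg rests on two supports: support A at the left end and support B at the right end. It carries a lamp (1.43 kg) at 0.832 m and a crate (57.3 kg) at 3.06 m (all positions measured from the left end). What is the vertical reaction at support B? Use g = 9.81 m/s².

Taking torques about support A:
Beam weight: 31.2 × 9.81 = 306.1 N down at 1.58 m → arm 1.58 m, τ = 306.1 × 1.58 = 483.6 N·m clockwise.
Lamp: 1.43 × 9.81 = 14.03 N down at 0.832 m → arm 0.832 m, τ = 14.03 × 0.832 = 11.67 N·m clockwise.
Crate: 57.3 × 9.81 = 562.1 N down at 3.06 m → arm 3.06 m, τ = 562.1 × 3.06 = 1720 N·m clockwise.
Net load moment about support A = 2215 N·m clockwise.
Reaction R at support B is upward at 3.16 m, arm 3.16 m → moment R × 3.16 counterclockwise.
For rotational equilibrium, R × 3.16 = 2215, so R = 701 N.

R_B ≈ 701 N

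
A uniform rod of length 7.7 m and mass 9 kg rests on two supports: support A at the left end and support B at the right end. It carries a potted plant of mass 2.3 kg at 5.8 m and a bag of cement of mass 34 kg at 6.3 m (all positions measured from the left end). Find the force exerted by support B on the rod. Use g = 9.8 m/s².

Take moments about support A.
Beam weight: 9 × 9.8 = 88.2 N down at 3.85 m → arm 3.85 m, τ = 88.2 × 3.85 = 339.6 N·m clockwise.
Potted plant: 2.3 × 9.8 = 22.54 N down at 5.8 m → arm 5.8 m, τ = 22.54 × 5.8 = 130.7 N·m clockwise.
Bag of cement: 34 × 9.8 = 333.2 N down at 6.3 m → arm 6.3 m, τ = 333.2 × 6.3 = 2099 N·m clockwise.
Net load moment about support A = 2569 N·m clockwise.
Reaction R at support B is upward at 7.7 m, arm 7.7 m → moment R × 7.7 counterclockwise.
Στ = 0 ⇒ R × 7.7 = 2569 ⇒ R = 334 N.

R_B ≈ 334 N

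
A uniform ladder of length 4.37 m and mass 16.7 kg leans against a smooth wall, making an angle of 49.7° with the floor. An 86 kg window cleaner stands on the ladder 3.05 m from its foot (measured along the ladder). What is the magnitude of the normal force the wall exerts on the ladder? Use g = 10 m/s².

Sum moments about the foot of the ladder (the floor normal and friction both act there and drop out).
Ladder weight 16.7×10 = 167 N acts at 2.185 m along the ladder; its horizontal arm is 2.185·cos49.7° = 1.413 m → τ = 236 N·m clockwise.
Window cleaner: 86×10 = 860 N at 3.05 m → arm 1.973 m → τ = 1697 N·m clockwise.
Wall normal N acts horizontally at the top; its moment arm is the height L sinθ = 4.37·sin49.7° = 3.333 m, counterclockwise.
Balancing moments: N × 3.333 = 1933, giving N = 580 N.

N_wall ≈ 580 N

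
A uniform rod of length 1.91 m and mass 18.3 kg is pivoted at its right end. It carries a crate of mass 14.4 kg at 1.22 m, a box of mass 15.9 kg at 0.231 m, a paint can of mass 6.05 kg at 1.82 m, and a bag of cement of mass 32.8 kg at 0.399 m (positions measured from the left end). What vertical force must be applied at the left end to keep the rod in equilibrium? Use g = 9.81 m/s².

F ≈ 535 N

About the right end:
Beam weight: 18.3 × 9.81 = 179.5 N down at 0.955 m → arm 0.955 m, τ = 179.5 × 0.955 = 171.4 N·m counterclockwise.
Crate: 14.4 × 9.81 = 141.3 N down at 1.22 m → arm 0.69 m, τ = 141.3 × 0.69 = 97.5 N·m counterclockwise.
Box: 15.9 × 9.81 = 156 N down at 0.231 m → arm 1.679 m, τ = 156 × 1.679 = 261.9 N·m counterclockwise.
Paint can: 6.05 × 9.81 = 59.35 N down at 1.82 m → arm 0.09 m, τ = 59.35 × 0.09 = 5.341 N·m counterclockwise.
Bag of cement: 32.8 × 9.81 = 321.8 N down at 0.399 m → arm 1.511 m, τ = 321.8 × 1.511 = 486.2 N·m counterclockwise.
Net moment of the loads = 1022 N·m counterclockwise.
The upward force F acts at the left end, arm 1.91 m, giving F × 1.91 clockwise.
Setting net torque to zero: F × 1.91 = 1022 → F = 1022 / 1.91 = 535 N.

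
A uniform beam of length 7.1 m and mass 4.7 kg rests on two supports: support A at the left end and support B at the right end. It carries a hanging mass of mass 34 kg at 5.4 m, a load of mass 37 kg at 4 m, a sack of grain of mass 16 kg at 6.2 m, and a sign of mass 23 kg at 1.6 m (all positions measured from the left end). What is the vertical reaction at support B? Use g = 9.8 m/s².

R_B ≈ 668 N

Sum moments about support A (its reaction then has zero moment arm).
Beam weight: 4.7 × 9.8 = 46.06 N down at 3.55 m → arm 3.55 m, τ = 46.06 × 3.55 = 163.5 N·m clockwise.
Hanging mass: 34 × 9.8 = 333.2 N down at 5.4 m → arm 5.4 m, τ = 333.2 × 5.4 = 1799 N·m clockwise.
Load: 37 × 9.8 = 362.6 N down at 4 m → arm 4 m, τ = 362.6 × 4 = 1450 N·m clockwise.
Sack of grain: 16 × 9.8 = 156.8 N down at 6.2 m → arm 6.2 m, τ = 156.8 × 6.2 = 972.2 N·m clockwise.
Sign: 23 × 9.8 = 225.4 N down at 1.6 m → arm 1.6 m, τ = 225.4 × 1.6 = 360.6 N·m clockwise.
Net load moment about support A = 4745 N·m clockwise.
Reaction R at support B is upward at 7.1 m, arm 7.1 m → moment R × 7.1 counterclockwise.
Balancing moments: R × 7.1 = 4745, giving R = 668 N.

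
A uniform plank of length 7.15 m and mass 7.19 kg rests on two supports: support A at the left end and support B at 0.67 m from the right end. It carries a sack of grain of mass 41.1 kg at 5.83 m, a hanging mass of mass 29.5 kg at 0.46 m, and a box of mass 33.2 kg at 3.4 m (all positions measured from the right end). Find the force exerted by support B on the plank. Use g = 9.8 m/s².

Choose support A as the axis so its reaction then has zero moment arm.
Beam weight: 7.19 × 9.8 = 70.46 N down at 3.575 m → arm 3.575 m, τ = 70.46 × 3.575 = 251.9 N·m clockwise.
Sack of grain: 41.1 × 9.8 = 402.8 N down at 5.83 m → arm 1.32 m, τ = 402.8 × 1.32 = 531.7 N·m clockwise.
Hanging mass: 29.5 × 9.8 = 289.1 N down at 0.46 m → arm 6.69 m, τ = 289.1 × 6.69 = 1934 N·m clockwise.
Box: 33.2 × 9.8 = 325.4 N down at 3.4 m → arm 3.75 m, τ = 325.4 × 3.75 = 1220 N·m clockwise.
Net load moment about support A = 3938 N·m clockwise.
Reaction R at support B is upward at 0.67 m, arm 6.48 m → moment R × 6.48 counterclockwise.
Στ = 0 ⇒ R × 6.48 = 3938 ⇒ R = 608 N.

R_B ≈ 608 N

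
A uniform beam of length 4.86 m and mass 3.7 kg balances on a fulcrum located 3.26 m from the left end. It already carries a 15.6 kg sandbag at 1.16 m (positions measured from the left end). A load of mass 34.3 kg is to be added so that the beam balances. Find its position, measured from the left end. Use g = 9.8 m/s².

x ≈ 4.3 m from the left end

Taking torques about the fulcrum (at 3.26 m from the left end):
Beam weight: 3.7 × 9.8 = 36.26 N down at 2.43 m → arm 0.83 m, τ = 36.26 × 0.83 = 30.1 N·m counterclockwise.
Sandbag: 15.6 × 9.8 = 152.9 N down at 1.16 m → arm 2.1 m, τ = 152.9 × 2.1 = 321.1 N·m counterclockwise.
Net moment of existing loads = 351.2 N·m counterclockwise.
The load weighs 34.3 × 9.8 = 336.1 N and must supply an equal clockwise moment, so its lever arm about the fulcrum is 351.2 / 336.1 = 1.04 m.
That puts it at 3.26 + 1.04 = 4.3 m from the left end.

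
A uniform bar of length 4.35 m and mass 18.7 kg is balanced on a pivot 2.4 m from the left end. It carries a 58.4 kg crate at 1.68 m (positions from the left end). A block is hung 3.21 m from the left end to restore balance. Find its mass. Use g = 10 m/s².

Take moments about the pivot (at 2.4 m from the left end).
Beam weight: 18.7 × 10 = 187 N down at 2.175 m → arm 0.225 m, τ = 187 × 0.225 = 42.08 N·m counterclockwise.
Crate: 58.4 × 10 = 584 N down at 1.68 m → arm 0.72 m, τ = 584 × 0.72 = 420.5 N·m counterclockwise.
Net moment of known loads = 462.6 N·m counterclockwise.
An unknown mass m at 3.21 m has arm 0.81 m; its moment is m·g·0.81 clockwise.
Στ = 0 ⇒ m × 10 × 0.81 = 462.6 ⇒ m = 462.6 / (10 × 0.81) = 57.1 kg.

m ≈ 57.1 kg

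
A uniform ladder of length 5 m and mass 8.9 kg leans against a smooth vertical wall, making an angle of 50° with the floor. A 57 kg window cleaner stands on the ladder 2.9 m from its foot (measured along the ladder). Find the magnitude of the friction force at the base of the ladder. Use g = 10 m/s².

f ≈ 315 N

Take moments about the foot of the ladder.
Ladder weight 8.9×10 = 89 N acts at 2.5 m along the ladder; its horizontal arm is 2.5·cos50° = 1.607 m → τ = 143 N·m clockwise.
Window cleaner: 57×10 = 570 N at 2.9 m → arm 1.864 m → τ = 1062 N·m clockwise.
Wall normal N acts horizontally at the top; its moment arm is the height L sinθ = 5·sin50° = 3.83 m, counterclockwise.
For rotational equilibrium, N × 3.83 = 1205, so N = 315 N.
ΣFx = 0: friction at the foot balances the wall's push, so f = N_wall = 315 N.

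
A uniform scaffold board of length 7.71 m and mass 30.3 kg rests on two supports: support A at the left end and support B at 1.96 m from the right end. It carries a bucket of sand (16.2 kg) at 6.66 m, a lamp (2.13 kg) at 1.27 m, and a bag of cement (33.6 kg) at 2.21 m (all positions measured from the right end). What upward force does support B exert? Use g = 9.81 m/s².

R_B ≈ 567 N

Sum moments about support A (its reaction then has zero moment arm).
Beam weight: 30.3 × 9.81 = 297.2 N down at 3.855 m → arm 3.855 m, τ = 297.2 × 3.855 = 1146 N·m clockwise.
Bucket of sand: 16.2 × 9.81 = 158.9 N down at 6.66 m → arm 1.05 m, τ = 158.9 × 1.05 = 166.8 N·m clockwise.
Lamp: 2.13 × 9.81 = 20.9 N down at 1.27 m → arm 6.44 m, τ = 20.9 × 6.44 = 134.6 N·m clockwise.
Bag of cement: 33.6 × 9.81 = 329.6 N down at 2.21 m → arm 5.5 m, τ = 329.6 × 5.5 = 1813 N·m clockwise.
Net load moment about support A = 3260 N·m clockwise.
Reaction R at support B is upward at 1.96 m, arm 5.75 m → moment R × 5.75 counterclockwise.
Setting net torque to zero: R × 5.75 = 3260 → R = 567 N.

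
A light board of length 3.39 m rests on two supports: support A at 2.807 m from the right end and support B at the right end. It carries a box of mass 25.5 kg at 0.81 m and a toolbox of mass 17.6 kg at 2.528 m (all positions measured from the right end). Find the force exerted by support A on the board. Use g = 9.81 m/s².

R_A ≈ 228 N

Choose support B as the axis so its reaction then has zero moment arm.
Box: 25.5 × 9.81 = 250.2 N down at 0.81 m → arm 0.81 m, τ = 250.2 × 0.81 = 202.7 N·m counterclockwise.
Toolbox: 17.6 × 9.81 = 172.7 N down at 2.528 m → arm 2.528 m, τ = 172.7 × 2.528 = 436.6 N·m counterclockwise.
Net load moment about support B = 639.3 N·m counterclockwise.
Reaction R at support A is upward at 2.807 m, arm 2.807 m → moment R × 2.807 clockwise.
Στ = 0 ⇒ R × 2.807 = 639.3 ⇒ R = 228 N.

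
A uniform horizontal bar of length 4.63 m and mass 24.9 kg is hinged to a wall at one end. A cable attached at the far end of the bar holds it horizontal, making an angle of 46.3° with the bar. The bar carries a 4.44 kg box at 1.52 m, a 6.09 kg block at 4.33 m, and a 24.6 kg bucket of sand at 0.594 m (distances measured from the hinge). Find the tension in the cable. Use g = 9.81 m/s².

Sum moments about the hinge (the unknown hinge reaction has zero arm there).
Beam weight: 24.9 × 9.81 = 244.3 N down at 2.315 m → arm 2.315 m, τ = 244.3 × 2.315 = 565.6 N·m clockwise.
Box: 4.44 × 9.81 = 43.56 N down at 1.52 m → arm 1.52 m, τ = 43.56 × 1.52 = 66.21 N·m clockwise.
Block: 6.09 × 9.81 = 59.74 N down at 4.33 m → arm 4.33 m, τ = 59.74 × 4.33 = 258.7 N·m clockwise.
Bucket of sand: 24.6 × 9.81 = 241.3 N down at 0.594 m → arm 0.594 m, τ = 241.3 × 0.594 = 143.3 N·m clockwise.
Total clockwise load moment = 1034 N·m.
The cable tension T acts at 4.63 m; only its component perpendicular to the bar, T sinθ, produces torque. sin 46.3° = 0.723.
Balancing moments: T × 4.63 × 0.723 = 1034, giving T = 1034 / 3.347 = 309 N.

T ≈ 309 N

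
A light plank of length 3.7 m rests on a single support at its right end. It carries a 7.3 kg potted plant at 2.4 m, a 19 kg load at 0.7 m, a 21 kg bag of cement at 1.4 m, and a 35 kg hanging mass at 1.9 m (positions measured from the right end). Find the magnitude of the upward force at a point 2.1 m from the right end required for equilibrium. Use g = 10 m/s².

F ≈ 603 N

Choose the right end as the axis so the unknown pivot reaction has zero arm there.
Potted plant: 7.3 × 10 = 73 N down at 2.4 m → arm 2.4 m, τ = 73 × 2.4 = 175.2 N·m counterclockwise.
Load: 19 × 10 = 190 N down at 0.7 m → arm 0.7 m, τ = 190 × 0.7 = 133 N·m counterclockwise.
Bag of cement: 21 × 10 = 210 N down at 1.4 m → arm 1.4 m, τ = 210 × 1.4 = 294 N·m counterclockwise.
Hanging mass: 35 × 10 = 350 N down at 1.9 m → arm 1.9 m, τ = 350 × 1.9 = 665 N·m counterclockwise.
Net moment of the loads = 1267 N·m counterclockwise.
The upward force F acts at a point 2.1 m from the right end, arm 2.1 m, giving F × 2.1 clockwise.
Balancing moments: F × 2.1 = 1267, giving F = 1267 / 2.1 = 603 N.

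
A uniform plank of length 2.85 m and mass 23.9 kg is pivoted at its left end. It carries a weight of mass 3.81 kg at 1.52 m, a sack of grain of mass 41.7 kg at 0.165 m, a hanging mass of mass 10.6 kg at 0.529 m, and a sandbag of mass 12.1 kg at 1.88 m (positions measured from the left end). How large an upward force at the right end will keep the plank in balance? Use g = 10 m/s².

Taking torques about the left end:
Beam weight: 23.9 × 10 = 239 N down at 1.425 m → arm 1.425 m, τ = 239 × 1.425 = 340.6 N·m clockwise.
Weight: 3.81 × 10 = 38.1 N down at 1.52 m → arm 1.52 m, τ = 38.1 × 1.52 = 57.91 N·m clockwise.
Sack of grain: 41.7 × 10 = 417 N down at 0.165 m → arm 0.165 m, τ = 417 × 0.165 = 68.81 N·m clockwise.
Hanging mass: 10.6 × 10 = 106 N down at 0.529 m → arm 0.529 m, τ = 106 × 0.529 = 56.07 N·m clockwise.
Sandbag: 12.1 × 10 = 121 N down at 1.88 m → arm 1.88 m, τ = 121 × 1.88 = 227.5 N·m clockwise.
Net moment of the loads = 750.9 N·m clockwise.
The upward force F acts at the right end, arm 2.85 m, giving F × 2.85 counterclockwise.
Στ = 0 ⇒ F × 2.85 = 750.9 ⇒ F = 750.9 / 2.85 = 263 N.

F ≈ 263 N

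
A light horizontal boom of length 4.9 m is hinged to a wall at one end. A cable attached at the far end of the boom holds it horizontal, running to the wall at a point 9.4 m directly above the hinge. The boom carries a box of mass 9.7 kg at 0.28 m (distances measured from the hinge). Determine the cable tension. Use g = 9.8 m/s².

About the hinge:
Box: 9.7 × 9.8 = 95.06 N down at 0.28 m → arm 0.28 m, τ = 95.06 × 0.28 = 26.62 N·m clockwise.
Total clockwise load moment = 26.62 N·m.
The cable tension T acts at 4.9 m; only its component perpendicular to the boom, T sinθ, produces torque. sinθ = h/√(h²+d²) = 9.4/√(9.4²+4.9²) = 0.8868.
Στ = 0 ⇒ T × 4.9 × 0.8868 = 26.62 ⇒ T = 26.62 / 4.345 = 6.13 N.

T ≈ 6.13 N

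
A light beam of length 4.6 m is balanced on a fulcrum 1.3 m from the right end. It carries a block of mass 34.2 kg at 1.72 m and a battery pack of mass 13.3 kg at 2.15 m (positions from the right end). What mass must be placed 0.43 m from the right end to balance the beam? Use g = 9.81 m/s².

Choose the fulcrum (at 1.3 m from the right end) as the axis so the support reaction has zero arm there.
Block: 34.2 × 9.81 = 335.5 N down at 1.72 m → arm 0.42 m, τ = 335.5 × 0.42 = 140.9 N·m counterclockwise.
Battery pack: 13.3 × 9.81 = 130.5 N down at 2.15 m → arm 0.85 m, τ = 130.5 × 0.85 = 110.9 N·m counterclockwise.
Net moment of known loads = 251.8 N·m counterclockwise.
An unknown mass m at 0.43 m has arm 0.87 m; its moment is m·g·0.87 clockwise.
Balancing moments: m × 9.81 × 0.87 = 251.8, giving m = 251.8 / (9.81 × 0.87) = 29.5 kg.

m ≈ 29.5 kg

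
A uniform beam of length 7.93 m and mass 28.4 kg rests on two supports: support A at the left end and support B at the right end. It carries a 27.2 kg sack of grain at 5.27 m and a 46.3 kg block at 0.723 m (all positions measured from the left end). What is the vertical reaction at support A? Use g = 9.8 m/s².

Sum moments about support B (its reaction then has zero moment arm).
Beam weight: 28.4 × 9.8 = 278.3 N down at 3.965 m → arm 3.965 m, τ = 278.3 × 3.965 = 1103 N·m counterclockwise.
Sack of grain: 27.2 × 9.8 = 266.6 N down at 5.27 m → arm 2.66 m, τ = 266.6 × 2.66 = 709.2 N·m counterclockwise.
Block: 46.3 × 9.8 = 453.7 N down at 0.723 m → arm 7.207 m, τ = 453.7 × 7.207 = 3270 N·m counterclockwise.
Net load moment about support B = 5082 N·m counterclockwise.
Reaction R at support A is upward at 0 m, arm 7.93 m → moment R × 7.93 clockwise.
Setting net torque to zero: R × 7.93 = 5082 → R = 641 N.

R_A ≈ 641 N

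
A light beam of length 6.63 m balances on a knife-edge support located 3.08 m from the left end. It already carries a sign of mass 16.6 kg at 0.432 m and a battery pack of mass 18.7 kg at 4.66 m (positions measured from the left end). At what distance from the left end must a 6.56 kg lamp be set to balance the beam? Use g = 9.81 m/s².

Take moments about the knife-edge support (at 3.08 m from the left end).
Sign: 16.6 × 9.81 = 162.8 N down at 0.432 m → arm 2.648 m, τ = 162.8 × 2.648 = 431.1 N·m counterclockwise.
Battery pack: 18.7 × 9.81 = 183.4 N down at 4.66 m → arm 1.58 m, τ = 183.4 × 1.58 = 289.8 N·m clockwise.
Net moment of existing loads = 141.3 N·m counterclockwise.
The lamp weighs 6.56 × 9.81 = 64.35 N and must supply an equal clockwise moment, so its lever arm about the knife-edge support is 141.3 / 64.35 = 2.2 m.
That puts it at 3.08 + 2.2 = 5.28 m from the left end.

x ≈ 5.28 m from the left end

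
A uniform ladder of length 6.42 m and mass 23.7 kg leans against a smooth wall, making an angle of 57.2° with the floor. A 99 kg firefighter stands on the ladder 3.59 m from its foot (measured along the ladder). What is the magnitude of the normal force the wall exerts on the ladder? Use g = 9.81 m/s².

N_wall ≈ 425 N

About the foot of the ladder:
Ladder weight 23.7×9.81 = 232.5 N acts at 3.21 m along the ladder; its horizontal arm is 3.21·cos57.2° = 1.739 m → τ = 404.3 N·m clockwise.
Firefighter: 99×9.81 = 971.2 N at 3.59 m → arm 1.945 m → τ = 1889 N·m clockwise.
Wall normal N acts horizontally at the top; its moment arm is the height L sinθ = 6.42·sin57.2° = 5.396 m, counterclockwise.
Στ = 0 ⇒ N × 5.396 = 2293 ⇒ N = 425 N.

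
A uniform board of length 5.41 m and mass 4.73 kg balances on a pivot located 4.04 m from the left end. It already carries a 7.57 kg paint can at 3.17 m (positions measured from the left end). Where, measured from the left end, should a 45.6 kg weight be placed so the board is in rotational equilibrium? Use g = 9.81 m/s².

Sum moments about the pivot (at 4.04 m from the left end) (the support reaction has zero arm there).
Beam weight: 4.73 × 9.81 = 46.4 N down at 2.705 m → arm 1.335 m, τ = 46.4 × 1.335 = 61.94 N·m counterclockwise.
Paint can: 7.57 × 9.81 = 74.26 N down at 3.17 m → arm 0.87 m, τ = 74.26 × 0.87 = 64.61 N·m counterclockwise.
Net moment of existing loads = 126.5 N·m counterclockwise.
The weight weighs 45.6 × 9.81 = 447.3 N and must supply an equal clockwise moment, so its lever arm about the pivot is 126.5 / 447.3 = 0.283 m.
That puts it at 4.04 + 0.283 = 4.32 m from the left end.

x ≈ 4.32 m from the left end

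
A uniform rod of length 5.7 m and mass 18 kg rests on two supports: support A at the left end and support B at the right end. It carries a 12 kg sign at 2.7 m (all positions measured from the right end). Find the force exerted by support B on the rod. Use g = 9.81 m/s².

R_B ≈ 150 N

Taking torques about support A:
Beam weight: 18 × 9.81 = 176.6 N down at 2.85 m → arm 2.85 m, τ = 176.6 × 2.85 = 503.3 N·m clockwise.
Sign: 12 × 9.81 = 117.7 N down at 2.7 m → arm 3 m, τ = 117.7 × 3 = 353.1 N·m clockwise.
Net load moment about support A = 856.4 N·m clockwise.
Reaction R at support B is upward at 0 m, arm 5.7 m → moment R × 5.7 counterclockwise.
Στ = 0 ⇒ R × 5.7 = 856.4 ⇒ R = 150 N.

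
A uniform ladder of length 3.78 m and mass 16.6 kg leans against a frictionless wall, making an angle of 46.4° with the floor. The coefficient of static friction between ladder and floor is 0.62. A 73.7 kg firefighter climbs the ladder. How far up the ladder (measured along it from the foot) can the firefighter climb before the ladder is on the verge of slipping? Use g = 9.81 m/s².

d ≈ 2.59 m

Take moments about the foot of the ladder.
Ladder weight 16.6×9.81 = 162.8 N acts at 1.89 m along the ladder; its horizontal arm is 1.89·cos46.4° = 1.303 m → τ = 212.1 N·m clockwise.
Firefighter weight 73.7×9.81 = 723 N at distance d → arm d·cos46.4° → τ = 723·d·0.6896 clockwise.
Wall normal N at the top has arm L sinθ = 2.737 m counterclockwise, so Στ = 0 gives N·2.737 = 212.1 + 498.6·d.
ΣFy = 0 ⇒ N_floor = 885.8 N, so the maximum friction is μ_s·N_floor = 0.62×885.8 = 549.2 N. ΣFx = 0 ⇒ N_wall = f, so at the slipping point N = 549.2 N.
Substituting: 549.2×2.737 = 212.1 + 498.6·d ⇒ d = (1503 − 212.1) / 498.6 = 2.59 m.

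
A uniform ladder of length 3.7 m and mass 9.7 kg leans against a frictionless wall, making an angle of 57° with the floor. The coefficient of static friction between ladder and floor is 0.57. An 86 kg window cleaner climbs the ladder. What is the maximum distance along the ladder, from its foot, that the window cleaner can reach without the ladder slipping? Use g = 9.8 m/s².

d ≈ 3.41 m

Take moments about the foot of the ladder.
Ladder weight 9.7×9.8 = 95.06 N acts at 1.85 m along the ladder; its horizontal arm is 1.85·cos57° = 1.008 m → τ = 95.82 N·m clockwise.
Window cleaner weight 86×9.8 = 842.8 N at distance d → arm d·cos57° → τ = 842.8·d·0.5446 clockwise.
Wall normal N at the top has arm L sinθ = 3.103 m counterclockwise, so Στ = 0 gives N·3.103 = 95.82 + 459·d.
ΣFy = 0 ⇒ N_floor = 937.9 N, so the maximum friction is μ_s·N_floor = 0.57×937.9 = 534.6 N. ΣFx = 0 ⇒ N_wall = f, so at the slipping point N = 534.6 N.
Substituting: 534.6×3.103 = 95.82 + 459·d ⇒ d = (1659 − 95.82) / 459 = 3.41 m.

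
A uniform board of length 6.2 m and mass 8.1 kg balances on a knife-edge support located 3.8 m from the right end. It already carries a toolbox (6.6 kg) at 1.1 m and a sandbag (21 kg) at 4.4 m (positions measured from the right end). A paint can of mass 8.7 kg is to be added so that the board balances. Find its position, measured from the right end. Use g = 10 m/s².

x ≈ 5.05 m from the right end

Taking torques about the knife-edge support (at 3.8 m from the right end):
Beam weight: 8.1 × 10 = 81 N down at 3.1 m → arm 0.7 m, τ = 81 × 0.7 = 56.7 N·m clockwise.
Toolbox: 6.6 × 10 = 66 N down at 1.1 m → arm 2.7 m, τ = 66 × 2.7 = 178.2 N·m clockwise.
Sandbag: 21 × 10 = 210 N down at 4.4 m → arm 0.6 m, τ = 210 × 0.6 = 126 N·m counterclockwise.
Net moment of existing loads = 108.9 N·m clockwise.
The paint can weighs 8.7 × 10 = 87 N and must supply an equal counterclockwise moment, so its lever arm about the knife-edge support is 108.9 / 87 = 1.25 m.
That puts it at 3.8 + 1.25 = 5.05 m from the right end.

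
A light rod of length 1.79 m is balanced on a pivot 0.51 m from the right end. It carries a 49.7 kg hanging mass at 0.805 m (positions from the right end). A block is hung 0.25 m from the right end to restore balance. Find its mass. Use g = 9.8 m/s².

Take moments about the pivot (at 0.51 m from the right end).
Hanging mass: 49.7 × 9.8 = 487.1 N down at 0.805 m → arm 0.295 m, τ = 487.1 × 0.295 = 143.7 N·m counterclockwise.
Net moment of known loads = 143.7 N·m counterclockwise.
An unknown mass m at 0.25 m has arm 0.26 m; its moment is m·g·0.26 clockwise.
Στ = 0 ⇒ m × 9.8 × 0.26 = 143.7 ⇒ m = 143.7 / (9.8 × 0.26) = 56.4 kg.

m ≈ 56.4 kg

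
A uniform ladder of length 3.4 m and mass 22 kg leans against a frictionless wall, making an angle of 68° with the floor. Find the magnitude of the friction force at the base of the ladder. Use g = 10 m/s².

About the foot of the ladder:
Ladder weight 22×10 = 220 N acts at 1.7 m along the ladder; its horizontal arm is 1.7·cos68° = 0.6368 m → τ = 140.1 N·m clockwise.
Wall normal N acts horizontally at the top; its moment arm is the height L sinθ = 3.4·sin68° = 3.152 m, counterclockwise.
Balancing moments: N × 3.152 = 140.1, giving N = 44.4 N.
ΣFx = 0: friction at the foot balances the wall's push, so f = N_wall = 44.4 N.

f ≈ 44.4 N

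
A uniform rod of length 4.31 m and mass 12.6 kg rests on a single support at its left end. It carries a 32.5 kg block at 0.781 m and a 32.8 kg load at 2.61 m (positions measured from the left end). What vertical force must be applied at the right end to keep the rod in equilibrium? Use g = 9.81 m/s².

Sum moments about the left end (the unknown pivot reaction has zero arm there).
Beam weight: 12.6 × 9.81 = 123.6 N down at 2.155 m → arm 2.155 m, τ = 123.6 × 2.155 = 266.4 N·m clockwise.
Block: 32.5 × 9.81 = 318.8 N down at 0.781 m → arm 0.781 m, τ = 318.8 × 0.781 = 249 N·m clockwise.
Load: 32.8 × 9.81 = 321.8 N down at 2.61 m → arm 2.61 m, τ = 321.8 × 2.61 = 839.9 N·m clockwise.
Net moment of the loads = 1355 N·m clockwise.
The upward force F acts at the right end, arm 4.31 m, giving F × 4.31 counterclockwise.
For rotational equilibrium, F × 4.31 = 1355, so F = 1355 / 4.31 = 314 N.

F ≈ 314 N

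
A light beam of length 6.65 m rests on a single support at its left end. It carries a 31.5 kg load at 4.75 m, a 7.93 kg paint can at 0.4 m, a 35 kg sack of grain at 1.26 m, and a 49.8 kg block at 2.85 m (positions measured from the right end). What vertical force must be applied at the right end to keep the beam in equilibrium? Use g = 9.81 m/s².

Taking torques about the left end:
Load: 31.5 × 9.81 = 309 N down at 4.75 m → arm 1.9 m, τ = 309 × 1.9 = 587.1 N·m clockwise.
Paint can: 7.93 × 9.81 = 77.79 N down at 0.4 m → arm 6.25 m, τ = 77.79 × 6.25 = 486.2 N·m clockwise.
Sack of grain: 35 × 9.81 = 343.4 N down at 1.26 m → arm 5.39 m, τ = 343.4 × 5.39 = 1851 N·m clockwise.
Block: 49.8 × 9.81 = 488.5 N down at 2.85 m → arm 3.8 m, τ = 488.5 × 3.8 = 1856 N·m clockwise.
Net moment of the loads = 4780 N·m clockwise.
The upward force F acts at the right end, arm 6.65 m, giving F × 6.65 counterclockwise.
Στ = 0 ⇒ F × 6.65 = 4780 ⇒ F = 4780 / 6.65 = 719 N.

F ≈ 719 N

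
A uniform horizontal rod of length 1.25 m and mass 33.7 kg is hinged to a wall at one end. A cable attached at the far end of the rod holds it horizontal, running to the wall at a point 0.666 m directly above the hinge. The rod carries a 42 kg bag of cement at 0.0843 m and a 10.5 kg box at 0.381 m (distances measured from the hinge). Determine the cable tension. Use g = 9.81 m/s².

Sum moments about the hinge (the unknown hinge reaction has zero arm there).
Beam weight: 33.7 × 9.81 = 330.6 N down at 0.625 m → arm 0.625 m, τ = 330.6 × 0.625 = 206.6 N·m clockwise.
Bag of cement: 42 × 9.81 = 412 N down at 0.0843 m → arm 0.0843 m, τ = 412 × 0.0843 = 34.73 N·m clockwise.
Box: 10.5 × 9.81 = 103 N down at 0.381 m → arm 0.381 m, τ = 103 × 0.381 = 39.24 N·m clockwise.
Total clockwise load moment = 280.6 N·m.
The cable tension T acts at 1.25 m; only its component perpendicular to the rod, T sinθ, produces torque. sinθ = h/√(h²+d²) = 0.666/√(0.666²+1.25²) = 0.4702.
Στ = 0 ⇒ T × 1.25 × 0.4702 = 280.6 ⇒ T = 280.6 / 0.5877 = 477 N.

T ≈ 477 N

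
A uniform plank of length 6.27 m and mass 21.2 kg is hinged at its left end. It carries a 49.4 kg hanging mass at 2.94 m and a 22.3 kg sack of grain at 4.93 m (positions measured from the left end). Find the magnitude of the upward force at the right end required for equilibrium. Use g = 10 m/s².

Take moments about the left end.
Beam weight: 21.2 × 10 = 212 N down at 3.135 m → arm 3.135 m, τ = 212 × 3.135 = 664.6 N·m clockwise.
Hanging mass: 49.4 × 10 = 494 N down at 2.94 m → arm 2.94 m, τ = 494 × 2.94 = 1452 N·m clockwise.
Sack of grain: 22.3 × 10 = 223 N down at 4.93 m → arm 4.93 m, τ = 223 × 4.93 = 1099 N·m clockwise.
Net moment of the loads = 3216 N·m clockwise.
The upward force F acts at the right end, arm 6.27 m, giving F × 6.27 counterclockwise.
For rotational equilibrium, F × 6.27 = 3216, so F = 3216 / 6.27 = 513 N.

F ≈ 513 N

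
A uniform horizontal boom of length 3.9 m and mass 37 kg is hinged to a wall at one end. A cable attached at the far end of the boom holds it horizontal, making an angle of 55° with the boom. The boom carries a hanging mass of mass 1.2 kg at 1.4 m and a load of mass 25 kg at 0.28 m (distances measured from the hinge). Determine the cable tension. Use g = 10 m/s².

T ≈ 253 N

Choose the hinge as the axis so the unknown hinge reaction has zero arm there.
Beam weight: 37 × 10 = 370 N down at 1.95 m → arm 1.95 m, τ = 370 × 1.95 = 721.5 N·m clockwise.
Hanging mass: 1.2 × 10 = 12 N down at 1.4 m → arm 1.4 m, τ = 12 × 1.4 = 16.8 N·m clockwise.
Load: 25 × 10 = 250 N down at 0.28 m → arm 0.28 m, τ = 250 × 0.28 = 70 N·m clockwise.
Total clockwise load moment = 808.3 N·m.
The cable tension T acts at 3.9 m; only its component perpendicular to the boom, T sinθ, produces torque. sin 55° = 0.8192.
Setting net torque to zero: T × 3.9 × 0.8192 = 808.3 → T = 808.3 / 3.195 = 253 N.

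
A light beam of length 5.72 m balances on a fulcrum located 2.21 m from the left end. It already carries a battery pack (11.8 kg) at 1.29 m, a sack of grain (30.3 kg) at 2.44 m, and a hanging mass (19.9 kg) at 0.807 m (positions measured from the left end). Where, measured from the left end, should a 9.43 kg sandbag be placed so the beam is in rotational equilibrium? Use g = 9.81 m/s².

Take moments about the fulcrum (at 2.21 m from the left end).
Battery pack: 11.8 × 9.81 = 115.8 N down at 1.29 m → arm 0.92 m, τ = 115.8 × 0.92 = 106.5 N·m counterclockwise.
Sack of grain: 30.3 × 9.81 = 297.2 N down at 2.44 m → arm 0.23 m, τ = 297.2 × 0.23 = 68.36 N·m clockwise.
Hanging mass: 19.9 × 9.81 = 195.2 N down at 0.807 m → arm 1.403 m, τ = 195.2 × 1.403 = 273.9 N·m counterclockwise.
Net moment of existing loads = 312 N·m counterclockwise.
The sandbag weighs 9.43 × 9.81 = 92.51 N and must supply an equal clockwise moment, so its lever arm about the fulcrum is 312 / 92.51 = 3.37 m.
That puts it at 2.21 + 3.37 = 5.58 m from the left end.

x ≈ 5.58 m from the left end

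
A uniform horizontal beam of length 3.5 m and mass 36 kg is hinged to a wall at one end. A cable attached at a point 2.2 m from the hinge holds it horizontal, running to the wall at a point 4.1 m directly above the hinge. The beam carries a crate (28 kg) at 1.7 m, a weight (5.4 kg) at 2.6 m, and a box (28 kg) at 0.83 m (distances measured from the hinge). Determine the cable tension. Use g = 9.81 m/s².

Take moments about the hinge.
Beam weight: 36 × 9.81 = 353.2 N down at 1.75 m → arm 1.75 m, τ = 353.2 × 1.75 = 618.1 N·m clockwise.
Crate: 28 × 9.81 = 274.7 N down at 1.7 m → arm 1.7 m, τ = 274.7 × 1.7 = 467 N·m clockwise.
Weight: 5.4 × 9.81 = 52.97 N down at 2.6 m → arm 2.6 m, τ = 52.97 × 2.6 = 137.7 N·m clockwise.
Box: 28 × 9.81 = 274.7 N down at 0.83 m → arm 0.83 m, τ = 274.7 × 0.83 = 228 N·m clockwise.
Total clockwise load moment = 1451 N·m.
The cable tension T acts at 2.2 m; only its component perpendicular to the beam, T sinθ, produces torque. sinθ = h/√(h²+d²) = 4.1/√(4.1²+2.2²) = 0.8812.
For rotational equilibrium, T × 2.2 × 0.8812 = 1451, so T = 1451 / 1.939 = 748 N.

T ≈ 748 N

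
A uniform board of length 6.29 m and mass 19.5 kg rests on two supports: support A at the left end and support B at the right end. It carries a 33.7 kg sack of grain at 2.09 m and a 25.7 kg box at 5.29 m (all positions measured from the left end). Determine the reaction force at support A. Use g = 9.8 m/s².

Taking torques about support B:
Beam weight: 19.5 × 9.8 = 191.1 N down at 3.145 m → arm 3.145 m, τ = 191.1 × 3.145 = 601 N·m counterclockwise.
Sack of grain: 33.7 × 9.8 = 330.3 N down at 2.09 m → arm 4.2 m, τ = 330.3 × 4.2 = 1387 N·m counterclockwise.
Box: 25.7 × 9.8 = 251.9 N down at 5.29 m → arm 1 m, τ = 251.9 × 1 = 251.9 N·m counterclockwise.
Net load moment about support B = 2240 N·m counterclockwise.
Reaction R at support A is upward at 0 m, arm 6.29 m → moment R × 6.29 clockwise.
Setting net torque to zero: R × 6.29 = 2240 → R = 356 N.

R_A ≈ 356 N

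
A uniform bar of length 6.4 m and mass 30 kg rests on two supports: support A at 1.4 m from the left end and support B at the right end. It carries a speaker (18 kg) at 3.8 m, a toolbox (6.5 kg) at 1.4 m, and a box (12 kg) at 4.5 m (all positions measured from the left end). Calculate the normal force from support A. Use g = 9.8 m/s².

R_A ≈ 388 N

About support B:
Beam weight: 30 × 9.8 = 294 N down at 3.2 m → arm 3.2 m, τ = 294 × 3.2 = 940.8 N·m counterclockwise.
Speaker: 18 × 9.8 = 176.4 N down at 3.8 m → arm 2.6 m, τ = 176.4 × 2.6 = 458.6 N·m counterclockwise.
Toolbox: 6.5 × 9.8 = 63.7 N down at 1.4 m → arm 5 m, τ = 63.7 × 5 = 318.5 N·m counterclockwise.
Box: 12 × 9.8 = 117.6 N down at 4.5 m → arm 1.9 m, τ = 117.6 × 1.9 = 223.4 N·m counterclockwise.
Net load moment about support B = 1941 N·m counterclockwise.
Reaction R at support A is upward at 1.4 m, arm 5 m → moment R × 5 clockwise.
Setting net torque to zero: R × 5 = 1941 → R = 388 N.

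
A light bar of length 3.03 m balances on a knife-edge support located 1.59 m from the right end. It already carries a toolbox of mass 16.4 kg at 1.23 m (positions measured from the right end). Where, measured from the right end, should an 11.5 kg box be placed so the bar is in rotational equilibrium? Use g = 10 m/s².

x ≈ 2.1 m from the right end

Taking torques about the knife-edge support (at 1.59 m from the right end):
Toolbox: 16.4 × 10 = 164 N down at 1.23 m → arm 0.36 m, τ = 164 × 0.36 = 59.04 N·m clockwise.
Net moment of existing loads = 59.04 N·m clockwise.
The box weighs 11.5 × 10 = 115 N and must supply an equal counterclockwise moment, so its lever arm about the knife-edge support is 59.04 / 115 = 0.513 m.
That puts it at 1.59 + 0.513 = 2.1 m from the right end.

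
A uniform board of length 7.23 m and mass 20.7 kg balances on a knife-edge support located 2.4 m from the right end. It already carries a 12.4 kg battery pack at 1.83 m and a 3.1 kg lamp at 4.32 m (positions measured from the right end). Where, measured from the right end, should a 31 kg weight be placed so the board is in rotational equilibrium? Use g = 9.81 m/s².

About the knife-edge support (at 2.4 m from the right end):
Beam weight: 20.7 × 9.81 = 203.1 N down at 3.615 m → arm 1.215 m, τ = 203.1 × 1.215 = 246.8 N·m counterclockwise.
Battery pack: 12.4 × 9.81 = 121.6 N down at 1.83 m → arm 0.57 m, τ = 121.6 × 0.57 = 69.31 N·m clockwise.
Lamp: 3.1 × 9.81 = 30.41 N down at 4.32 m → arm 1.92 m, τ = 30.41 × 1.92 = 58.39 N·m counterclockwise.
Net moment of existing loads = 235.9 N·m counterclockwise.
The weight weighs 31 × 9.81 = 304.1 N and must supply an equal clockwise moment, so its lever arm about the knife-edge support is 235.9 / 304.1 = 0.776 m.
That puts it at 2.4 − 0.776 = 1.62 m from the right end.

x ≈ 1.62 m from the right end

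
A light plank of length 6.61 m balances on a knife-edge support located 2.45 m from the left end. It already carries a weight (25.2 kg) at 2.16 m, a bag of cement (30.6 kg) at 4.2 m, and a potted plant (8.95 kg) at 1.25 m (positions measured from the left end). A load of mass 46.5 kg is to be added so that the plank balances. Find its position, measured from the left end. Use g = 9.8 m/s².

x ≈ 1.69 m from the left end

Taking torques about the knife-edge support (at 2.45 m from the left end):
Weight: 25.2 × 9.8 = 247 N down at 2.16 m → arm 0.29 m, τ = 247 × 0.29 = 71.63 N·m counterclockwise.
Bag of cement: 30.6 × 9.8 = 299.9 N down at 4.2 m → arm 1.75 m, τ = 299.9 × 1.75 = 524.8 N·m clockwise.
Potted plant: 8.95 × 9.8 = 87.71 N down at 1.25 m → arm 1.2 m, τ = 87.71 × 1.2 = 105.3 N·m counterclockwise.
Net moment of existing loads = 347.9 N·m clockwise.
The load weighs 46.5 × 9.8 = 455.7 N and must supply an equal counterclockwise moment, so its lever arm about the knife-edge support is 347.9 / 455.7 = 0.763 m.
That puts it at 2.45 − 0.763 = 1.69 m from the left end.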